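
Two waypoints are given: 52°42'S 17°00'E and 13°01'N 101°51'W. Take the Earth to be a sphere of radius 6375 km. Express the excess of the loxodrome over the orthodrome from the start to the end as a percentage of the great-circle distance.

4.3%

Great circle: σ = 2.0534 rad → d_gc = Rσ = 13090.2 km
Rhumb: Δφ = +1.1470, Δλ = -2.0743, Δψ = +1.3153, q = Δφ/Δψ = 0.8720 → d_rh = R√(Δφ²+q²Δλ²) = 13654.1 km
Excess = (13654.1 − 13090.2) / 13090.2 = 563.9 / 13090.2 = 4.31% ≈ 4.3%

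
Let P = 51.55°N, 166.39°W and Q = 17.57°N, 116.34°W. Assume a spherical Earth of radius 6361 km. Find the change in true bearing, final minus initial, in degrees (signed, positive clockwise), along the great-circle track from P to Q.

+31.0°

Initial bearing θ₁ = atan2(sin Δλ cos φ₂, cos φ₁ sin φ₂ − sin φ₁ cos φ₂ cos Δλ) = 111.76°
Final bearing θ₂ = (initial bearing from the destination back to the start) + 180° = 142.71°
Δθ = θ₂ − θ₁ = +31.0°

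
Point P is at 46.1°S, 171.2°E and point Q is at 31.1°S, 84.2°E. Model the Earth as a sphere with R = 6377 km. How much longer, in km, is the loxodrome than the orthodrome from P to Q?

331 km

Great circle: cos σ = sin φ₁ sin φ₂ + cos φ₁ cos φ₂ cos Δλ,  σ = 1.1557 rad → d_gc = 7370.0 km
Rhumb line: Δψ = +0.3372, q = Δφ/Δψ = 0.7764, d_rh = R√(Δφ²+q²Δλ²) = 7701.2 km
Excess = 7701.2 − 7370.0 = 331.2 ≈ 331 km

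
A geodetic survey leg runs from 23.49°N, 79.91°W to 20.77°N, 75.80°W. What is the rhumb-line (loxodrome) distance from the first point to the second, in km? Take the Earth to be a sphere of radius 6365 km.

520 km

Rhumb course C = atan2(Δλ, Δψ) with Δψ = ln[tan(π/4+φ₂/2)/tan(π/4+φ₁/2)] = -0.0513, Δλ = +0.0717 → C = 125.55°
d = R·|Δφ| / |cos C| = 6365·0.04747 / 0.58136 = 520 km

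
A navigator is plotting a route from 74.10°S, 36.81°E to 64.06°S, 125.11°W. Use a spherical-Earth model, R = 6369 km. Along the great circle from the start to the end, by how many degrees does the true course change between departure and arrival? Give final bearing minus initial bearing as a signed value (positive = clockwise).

+160.7°

At departure: θ₁ = atan2(sin Δλ cos φ₂, cos φ₁ sin φ₂ − sin φ₁ cos φ₂ cos Δλ) = 191.86°
At arrival: θ₂ = atan2(sin Δλ cos φ₁, −cos φ₂ sin φ₁ + sin φ₂ cos φ₁ cos Δλ) = 352.60°
Δθ = θ₂ − θ₁ = +160.7°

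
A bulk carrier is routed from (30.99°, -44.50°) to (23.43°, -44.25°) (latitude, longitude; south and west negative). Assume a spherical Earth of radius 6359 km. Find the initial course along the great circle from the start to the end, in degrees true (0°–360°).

N = sin Δλ·cos φ₂ = +0.0040;  D = cos φ₁ sin φ₂ − sin φ₁ cos φ₂ cos Δλ = -0.1316
initial course = atan2(N, D) = 178.26°

178.3°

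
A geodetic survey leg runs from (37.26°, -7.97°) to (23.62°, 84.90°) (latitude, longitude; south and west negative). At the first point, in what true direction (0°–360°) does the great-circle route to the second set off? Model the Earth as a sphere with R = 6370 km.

θ = atan2( sin Δλ·cos φ₂ ,  cos φ₁ sin φ₂ − sin φ₁ cos φ₂ cos Δλ )
  = atan2(+0.9151, +0.3467) = 69.25°

69.3°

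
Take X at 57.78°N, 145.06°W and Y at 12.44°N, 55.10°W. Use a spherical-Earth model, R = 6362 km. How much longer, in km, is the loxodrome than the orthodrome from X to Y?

Great circle: cos σ = sin φ₁ sin φ₂ + cos φ₁ cos φ₂ cos Δλ,  σ = 1.3872 rad → d_gc = 8825.1 km
Rhumb line: Δψ = -1.0231, q = Δφ/Δψ = 0.7735, d_rh = R√(Δφ²+q²Δλ²) = 9221.7 km
Excess = 9221.7 − 8825.1 = 396.6 ≈ 397 km

397 km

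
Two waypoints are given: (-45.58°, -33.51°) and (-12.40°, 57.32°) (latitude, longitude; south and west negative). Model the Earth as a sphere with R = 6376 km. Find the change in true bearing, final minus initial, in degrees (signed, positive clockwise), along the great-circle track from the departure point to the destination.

At departure: θ₁ = atan2(sin Δλ cos φ₂, cos φ₁ sin φ₂ − sin φ₁ cos φ₂ cos Δλ) = 99.33°
At arrival: θ₂ = atan2(sin Δλ cos φ₁, −cos φ₂ sin φ₁ + sin φ₂ cos φ₁ cos Δλ) = 45.00°
Δθ = θ₂ − θ₁ = -54.3°

-54.3°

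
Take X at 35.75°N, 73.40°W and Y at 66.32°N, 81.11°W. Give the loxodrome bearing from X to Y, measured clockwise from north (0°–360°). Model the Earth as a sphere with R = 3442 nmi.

Meridional parts: M(φ₁)=+0.6689, M(φ₂)=+1.5624 → ΔM = +0.8935;  Δλ = -0.1346 rad
tan C = Δλ / ΔM = -0.1506 → C = 351.44°

351.4°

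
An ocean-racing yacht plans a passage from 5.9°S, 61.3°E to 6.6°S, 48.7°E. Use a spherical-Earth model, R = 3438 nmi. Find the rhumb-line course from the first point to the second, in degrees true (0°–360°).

Δψ = ln[tan(π/4+φ₂/2)/tan(π/4+φ₁/2)] = -0.0123
Δλ = -0.2199 rad (taken the short way round)
course = atan2(Δλ, Δψ) = 266.80°

266.8°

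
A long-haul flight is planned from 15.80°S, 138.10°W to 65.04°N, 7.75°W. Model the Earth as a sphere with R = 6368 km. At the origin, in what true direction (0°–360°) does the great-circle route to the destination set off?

N = sin Δλ·cos φ₂ = +0.3216;  D = cos φ₁ sin φ₂ − sin φ₁ cos φ₂ cos Δλ = +0.7980
initial course = atan2(N, D) = 21.95°

22.0°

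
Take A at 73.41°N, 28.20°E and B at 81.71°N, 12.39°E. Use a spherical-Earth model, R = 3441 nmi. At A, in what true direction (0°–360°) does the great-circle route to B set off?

345.3°

θ = atan2( sin Δλ·cos φ₂ ,  cos φ₁ sin φ₂ − sin φ₁ cos φ₂ cos Δλ )
  = atan2(-0.0393, +0.1496) = 345.29°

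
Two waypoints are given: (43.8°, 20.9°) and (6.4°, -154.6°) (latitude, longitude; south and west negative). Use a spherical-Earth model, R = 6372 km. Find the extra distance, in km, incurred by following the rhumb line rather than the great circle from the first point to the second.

Great circle: cos σ = sin φ₁ sin φ₂ + cos φ₁ cos φ₂ cos Δλ,  σ = 2.2626 rad → d_gc = 14417.1 km
Rhumb line: Δψ = -0.7401, q = Δφ/Δψ = 0.8820, d_rh = R√(Δφ²+q²Δλ²) = 17709.1 km
Excess = 17709.1 − 14417.1 = 3292.0 ≈ 3292 km

3292 km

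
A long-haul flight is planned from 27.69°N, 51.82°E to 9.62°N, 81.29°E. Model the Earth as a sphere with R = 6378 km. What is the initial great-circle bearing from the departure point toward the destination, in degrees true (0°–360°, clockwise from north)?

N = sin Δλ·cos φ₂ = +0.4850;  D = cos φ₁ sin φ₂ − sin φ₁ cos φ₂ cos Δλ = -0.2509
initial course = atan2(N, D) = 117.35°

117.4°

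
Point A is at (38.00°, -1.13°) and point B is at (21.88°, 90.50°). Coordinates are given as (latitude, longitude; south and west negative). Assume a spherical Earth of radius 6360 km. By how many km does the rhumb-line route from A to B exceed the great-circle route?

Great circle: cos σ = sin φ₁ sin φ₂ + cos φ₁ cos φ₂ cos Δλ,  σ = 1.3606 rad → d_gc = 8653.53 km
Rhumb line: Δψ = -0.3265, q = Δφ/Δψ = 0.8618, d_rh = R√(Δφ²+q²Δλ²) = 8946.04 km
Excess = 8946.04 − 8653.53 = 292.51 ≈ 293 km

293 km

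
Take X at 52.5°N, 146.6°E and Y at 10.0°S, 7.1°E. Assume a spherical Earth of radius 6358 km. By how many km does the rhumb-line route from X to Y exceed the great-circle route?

Great circle: cos σ = sin φ₁ sin φ₂ + cos φ₁ cos φ₂ cos Δλ,  σ = 2.2064 rad → d_gc = 14028.1 km
Rhumb line: Δψ = -1.2558, q = Δφ/Δψ = 0.8686, d_rh = R√(Δφ²+q²Δλ²) = 15129.4 km
Excess = 15129.4 − 14028.1 = 1101.3 ≈ 1101 km

1101 km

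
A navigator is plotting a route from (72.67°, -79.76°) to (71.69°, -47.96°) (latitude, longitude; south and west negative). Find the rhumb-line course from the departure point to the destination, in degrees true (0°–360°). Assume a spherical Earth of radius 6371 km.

Δψ = ln[tan(π/4+φ₂/2)/tan(π/4+φ₁/2)] = -0.0559
Δλ = +0.5550 rad (taken the short way round)
course = atan2(Δλ, Δψ) = 95.75°

95.8°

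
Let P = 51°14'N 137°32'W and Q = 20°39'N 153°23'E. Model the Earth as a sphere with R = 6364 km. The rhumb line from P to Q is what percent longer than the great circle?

Great circle: σ = 1.0654 rad → d_gc = Rσ = 6780.2 km
Rhumb: Δφ = -0.5338, Δλ = -1.2057, Δψ = -0.6761, q = Δφ/Δψ = 0.7895 → d_rh = R√(Δφ²+q²Δλ²) = 6945.2 km
Excess = (6945.2 − 6780.2) / 6780.2 = 165.0 / 6780.2 = 2.43% ≈ 2.4%

2.4%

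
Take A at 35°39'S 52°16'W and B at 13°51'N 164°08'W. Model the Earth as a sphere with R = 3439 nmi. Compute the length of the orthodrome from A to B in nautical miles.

cos σ = sin φ₁ sin φ₂ + cos φ₁ cos φ₂ cos Δλ
      = sin(-35.65°)sin(13.85°) + cos(-35.65°)cos(13.85°)cos(-111.87°) = -0.4334
σ = 115.681° → d = Rσ = 3439·2.01902 = 6943 nmi

6943 nmi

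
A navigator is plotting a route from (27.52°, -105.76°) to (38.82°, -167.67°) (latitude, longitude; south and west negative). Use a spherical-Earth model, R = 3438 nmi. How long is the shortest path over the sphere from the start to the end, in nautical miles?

Haversine: a = sin²(Δφ/2)+cos φ₁ cos φ₂ sin²(Δλ/2) = 0.19250;  σ = 2·atan2(√a,√(1−a))
σ = 52.048° → d = Rσ = 3438·0.90841 = 3123 nmi

3123 nmi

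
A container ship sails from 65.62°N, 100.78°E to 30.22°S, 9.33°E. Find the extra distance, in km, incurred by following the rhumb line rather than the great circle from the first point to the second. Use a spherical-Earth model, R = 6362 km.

311 km

Great circle: cos σ = sin φ₁ sin φ₂ + cos φ₁ cos φ₂ cos Δλ,  σ = 2.0572 rad → d_gc = 13088.0 km
Rhumb line: Δψ = -2.0861, q = Δφ/Δψ = 0.8018, d_rh = R√(Δφ²+q²Δλ²) = 13399.4 km
Excess = 13399.4 − 13088.0 = 311.4 ≈ 311 km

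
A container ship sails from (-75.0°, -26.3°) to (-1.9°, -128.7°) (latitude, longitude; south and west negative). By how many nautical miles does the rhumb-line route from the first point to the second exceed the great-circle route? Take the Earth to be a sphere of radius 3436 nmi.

408 nmi

Great circle: cos σ = sin φ₁ sin φ₂ + cos φ₁ cos φ₂ cos Δλ,  σ = 1.5943 rad → d_gc = 5478.1 nmi
Rhumb line: Δψ = +1.9944, q = Δφ/Δψ = 0.6397, d_rh = R√(Δφ²+q²Δλ²) = 5886.4 nmi
Excess = 5886.4 − 5478.1 = 408.3 ≈ 408 nmi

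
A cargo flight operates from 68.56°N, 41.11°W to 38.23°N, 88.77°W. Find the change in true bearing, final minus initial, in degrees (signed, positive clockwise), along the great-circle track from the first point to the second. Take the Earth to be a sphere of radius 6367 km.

-40.3°

Initial bearing θ₁ = atan2(sin Δλ cos φ₂, cos φ₁ sin φ₂ − sin φ₁ cos φ₂ cos Δλ) = 245.36°
Final bearing θ₂ = (initial bearing from the destination back to the start) + 180° = 205.02°
Δθ = θ₂ − θ₁ = -40.3°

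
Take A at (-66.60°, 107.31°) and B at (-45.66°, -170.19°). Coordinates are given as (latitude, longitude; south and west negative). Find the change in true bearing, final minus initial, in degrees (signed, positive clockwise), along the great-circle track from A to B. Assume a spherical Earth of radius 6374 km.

-73.0°

At departure: θ₁ = atan2(sin Δλ cos φ₂, cos φ₁ sin φ₂ − sin φ₁ cos φ₂ cos Δλ) = 106.12°
At arrival: θ₂ = atan2(sin Δλ cos φ₁, −cos φ₂ sin φ₁ + sin φ₂ cos φ₁ cos Δλ) = 33.09°
Δθ = θ₂ − θ₁ = -73.0°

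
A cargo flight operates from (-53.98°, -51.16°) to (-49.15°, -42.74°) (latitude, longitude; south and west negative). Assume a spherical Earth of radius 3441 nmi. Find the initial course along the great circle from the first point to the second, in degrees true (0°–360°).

θ = atan2( sin Δλ·cos φ₂ ,  cos φ₁ sin φ₂ − sin φ₁ cos φ₂ cos Δλ )
  = atan2(+0.0958, +0.0785) = 50.66°

50.7°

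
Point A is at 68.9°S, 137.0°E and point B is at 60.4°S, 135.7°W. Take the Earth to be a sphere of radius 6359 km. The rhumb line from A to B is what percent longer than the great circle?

Great circle: σ = 0.6101 rad → d_gc = Rσ = 3879.8 km
Rhumb: Δφ = +0.1484, Δλ = +1.5237, Δψ = +0.3497, q = Δφ/Δψ = 0.4242 → d_rh = R√(Δφ²+q²Δλ²) = 4217.2 km
Excess = (4217.2 − 3879.8) / 3879.8 = 337.4 / 3879.8 = 8.70% ≈ 8.7%

8.7%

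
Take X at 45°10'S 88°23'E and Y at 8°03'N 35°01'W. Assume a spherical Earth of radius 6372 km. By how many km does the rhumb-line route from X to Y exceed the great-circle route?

Great circle: cos σ = sin φ₁ sin φ₂ + cos φ₁ cos φ₂ cos Δλ,  σ = 2.0756 rad → d_gc = 13225.5 km
Rhumb line: Δψ = +1.0265, q = Δφ/Δψ = 0.9049, d_rh = R√(Δφ²+q²Δλ²) = 13756.2 km
Excess = 13756.2 − 13225.5 = 530.7 ≈ 531 km

531 km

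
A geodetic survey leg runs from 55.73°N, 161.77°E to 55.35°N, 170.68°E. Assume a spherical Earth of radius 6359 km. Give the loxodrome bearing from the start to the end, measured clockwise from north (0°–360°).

94.3°

Meridional parts: M(φ₁)=+1.1767, M(φ₂)=+1.1649 → ΔM = -0.0117;  Δλ = +0.1555 rad
tan C = Δλ / ΔM = -13.2671 → C = 94.31°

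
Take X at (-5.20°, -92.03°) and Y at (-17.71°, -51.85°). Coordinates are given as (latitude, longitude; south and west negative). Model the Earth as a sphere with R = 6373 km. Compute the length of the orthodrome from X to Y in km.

Haversine: a = sin²(Δφ/2)+cos φ₁ cos φ₂ sin²(Δλ/2) = 0.12381;  σ = 2·atan2(√a,√(1−a))
σ = 41.202° → d = Rσ = 6373·0.71912 = 4583 km

4583 km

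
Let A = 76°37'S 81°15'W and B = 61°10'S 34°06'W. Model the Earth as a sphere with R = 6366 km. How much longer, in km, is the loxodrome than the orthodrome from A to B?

Great circle: cos σ = sin φ₁ sin φ₂ + cos φ₁ cos φ₂ cos Δλ,  σ = 0.3814 rad → d_gc = 2427.9 km
Rhumb line: Δψ = +0.7844, q = Δφ/Δψ = 0.3438, d_rh = R√(Δφ²+q²Δλ²) = 2488.0 km
Excess = 2488.0 − 2427.9 = 60.1 ≈ 60 km

60 km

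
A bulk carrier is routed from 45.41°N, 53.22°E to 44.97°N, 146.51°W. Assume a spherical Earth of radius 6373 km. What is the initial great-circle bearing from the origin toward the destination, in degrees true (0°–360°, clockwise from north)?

13.8°

θ = atan2( sin Δλ·cos φ₂ ,  cos φ₁ sin φ₂ − sin φ₁ cos φ₂ cos Δλ )
  = atan2(+0.2388, +0.9704) = 13.83°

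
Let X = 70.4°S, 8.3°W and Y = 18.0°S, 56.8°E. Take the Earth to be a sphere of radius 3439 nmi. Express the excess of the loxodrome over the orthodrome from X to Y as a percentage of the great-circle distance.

Great circle: σ = 1.1314 rad → d_gc = Rσ = 3890.7 nmi
Rhumb: Δφ = +0.9146, Δλ = +1.1362, Δψ = +1.4366, q = Δφ/Δψ = 0.6366 → d_rh = R√(Δφ²+q²Δλ²) = 4010.0 nmi
Excess = (4010.0 − 3890.7) / 3890.7 = 119.3 / 3890.7 = 3.07% ≈ 3.1%

3.1%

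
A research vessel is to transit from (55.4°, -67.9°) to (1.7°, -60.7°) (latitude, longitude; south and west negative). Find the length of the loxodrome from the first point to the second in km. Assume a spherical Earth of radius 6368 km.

Rhumb course C = atan2(Δλ, Δψ) with Δψ = ln[tan(π/4+φ₂/2)/tan(π/4+φ₁/2)] = -1.1368, Δλ = +0.1257 → C = 173.69°
d = R·|Δφ| / |cos C| = 6368·0.93724 / 0.99395 = 6005 km

6005 km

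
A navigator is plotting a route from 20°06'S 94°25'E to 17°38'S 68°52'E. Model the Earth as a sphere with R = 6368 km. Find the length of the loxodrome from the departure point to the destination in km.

2701 km

Rhumb course C = atan2(Δλ, Δψ) with Δψ = ln[tan(π/4+φ₂/2)/tan(π/4+φ₁/2)] = +0.0455, Δλ = -0.4459 → C = 275.83°
d = R·|Δφ| / |cos C| = 6368·0.04305 / 0.10151 = 2701 km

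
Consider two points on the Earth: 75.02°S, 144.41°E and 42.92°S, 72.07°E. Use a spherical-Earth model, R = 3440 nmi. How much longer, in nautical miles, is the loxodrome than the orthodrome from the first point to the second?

138 nmi

Great circle: cos σ = sin φ₁ sin φ₂ + cos φ₁ cos φ₂ cos Δλ,  σ = 0.7738 rad → d_gc = 2661.9 nmi
Rhumb line: Δψ = +1.1980, q = Δφ/Δψ = 0.4677, d_rh = R√(Δφ²+q²Δλ²) = 2800.0 nmi
Excess = 2800.0 − 2661.9 = 138.1 ≈ 138 nmi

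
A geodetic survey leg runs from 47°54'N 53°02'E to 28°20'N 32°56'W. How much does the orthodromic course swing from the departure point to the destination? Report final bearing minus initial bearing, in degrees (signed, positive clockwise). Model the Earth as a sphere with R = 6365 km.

Initial bearing θ₁ = atan2(sin Δλ cos φ₂, cos φ₁ sin φ₂ − sin φ₁ cos φ₂ cos Δλ) = 287.23°
Final bearing θ₂ = (initial bearing from the destination back to the start) + 180° = 226.68°
Δθ = θ₂ − θ₁ = -60.5°

-60.5°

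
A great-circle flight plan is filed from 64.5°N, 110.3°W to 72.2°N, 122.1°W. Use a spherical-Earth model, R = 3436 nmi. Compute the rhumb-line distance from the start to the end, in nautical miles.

Rhumb course C = atan2(Δλ, Δψ) with Δψ = ln[tan(π/4+φ₂/2)/tan(π/4+φ₁/2)] = +0.3681, Δλ = -0.2059 → C = 330.77°
d = R·|Δφ| / |cos C| = 3436·0.13439 / 0.87269 = 529 nmi

529 nmi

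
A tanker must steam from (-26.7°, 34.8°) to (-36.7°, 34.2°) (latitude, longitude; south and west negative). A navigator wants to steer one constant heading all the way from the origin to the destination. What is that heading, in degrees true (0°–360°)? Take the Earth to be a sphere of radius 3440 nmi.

182.9°

Meridional parts: M(φ₁)=-0.4838, M(φ₂)=-0.6894 → ΔM = -0.2056;  Δλ = -0.0105 rad
tan C = Δλ / ΔM = +0.0509 → C = 182.92°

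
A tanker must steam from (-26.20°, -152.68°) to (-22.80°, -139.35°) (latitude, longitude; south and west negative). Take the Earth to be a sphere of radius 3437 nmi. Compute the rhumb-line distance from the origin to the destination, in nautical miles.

756 nmi

Rhumb course C = atan2(Δλ, Δψ) with Δψ = ln[tan(π/4+φ₂/2)/tan(π/4+φ₁/2)] = +0.0652, Δλ = +0.2327 → C = 74.34°
d = R·|Δφ| / |cos C| = 3437·0.05934 / 0.26995 = 756 nmi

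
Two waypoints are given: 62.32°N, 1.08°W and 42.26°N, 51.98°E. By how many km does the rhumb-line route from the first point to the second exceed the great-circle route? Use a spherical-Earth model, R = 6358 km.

Great circle: cos σ = sin φ₁ sin φ₂ + cos φ₁ cos φ₂ cos Δλ,  σ = 0.6399 rad → d_gc = 4068.5 km
Rhumb line: Δψ = -0.5857, q = Δφ/Δψ = 0.5978, d_rh = R√(Δφ²+q²Δλ²) = 4164.7 km
Excess = 4164.7 − 4068.5 = 96.2 ≈ 96 km

96 km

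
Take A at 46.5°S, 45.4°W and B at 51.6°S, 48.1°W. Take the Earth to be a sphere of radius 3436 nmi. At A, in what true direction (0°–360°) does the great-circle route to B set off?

198.1°

θ = atan2( sin Δλ·cos φ₂ ,  cos φ₁ sin φ₂ − sin φ₁ cos φ₂ cos Δλ )
  = atan2(-0.0293, -0.0894) = 198.12°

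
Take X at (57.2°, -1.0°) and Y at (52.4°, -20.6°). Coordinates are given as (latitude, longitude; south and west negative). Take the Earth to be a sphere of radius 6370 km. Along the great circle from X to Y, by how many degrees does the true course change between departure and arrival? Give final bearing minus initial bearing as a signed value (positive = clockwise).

At departure: θ₁ = atan2(sin Δλ cos φ₂, cos φ₁ sin φ₂ − sin φ₁ cos φ₂ cos Δλ) = 255.23°
At arrival: θ₂ = atan2(sin Δλ cos φ₁, −cos φ₂ sin φ₁ + sin φ₂ cos φ₁ cos Δλ) = 239.15°
Δθ = θ₂ − θ₁ = -16.1°

-16.1°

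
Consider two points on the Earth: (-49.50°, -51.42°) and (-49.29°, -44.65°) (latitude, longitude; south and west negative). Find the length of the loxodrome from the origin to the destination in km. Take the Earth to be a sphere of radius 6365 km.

Δψ = ln[tan(π/4+φ₂/2)/tan(π/4+φ₁/2)] = +0.0056;  Δφ = +0.0037 rad,  Δλ = +0.1182 rad
q = Δφ/Δψ = 0.6508
d = R·√(Δφ² + q²Δλ²) = 6365·0.07699 = 490 km

490 km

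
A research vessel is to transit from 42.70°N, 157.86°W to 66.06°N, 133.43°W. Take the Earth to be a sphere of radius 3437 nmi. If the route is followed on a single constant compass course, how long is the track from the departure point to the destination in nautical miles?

Rhumb course C = atan2(Δλ, Δψ) with Δψ = ln[tan(π/4+φ₂/2)/tan(π/4+φ₁/2)] = +0.7254, Δλ = +0.4264 → C = 30.45°
d = R·|Δφ| / |cos C| = 3437·0.40771 / 0.86211 = 1625 nmi

1625 nmi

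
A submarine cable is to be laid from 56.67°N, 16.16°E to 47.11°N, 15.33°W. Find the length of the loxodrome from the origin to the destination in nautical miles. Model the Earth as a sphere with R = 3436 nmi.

Δψ = ln[tan(π/4+φ₂/2)/tan(π/4+φ₁/2)] = -0.2717;  Δφ = -0.1669 rad,  Δλ = -0.5496 rad
q = Δφ/Δψ = 0.6141
d = R·√(Δφ² + q²Δλ²) = 3436·0.37651 = 1294 nmi

1294 nmi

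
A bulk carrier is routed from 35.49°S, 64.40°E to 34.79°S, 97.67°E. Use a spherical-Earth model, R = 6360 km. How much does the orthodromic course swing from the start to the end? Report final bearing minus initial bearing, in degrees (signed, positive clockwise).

-19.5°

Initial bearing θ₁ = atan2(sin Δλ cos φ₂, cos φ₁ sin φ₂ − sin φ₁ cos φ₂ cos Δλ) = 98.33°
Final bearing θ₂ = (initial bearing from the destination back to the start) + 180° = 78.81°
Δθ = θ₂ − θ₁ = -19.5°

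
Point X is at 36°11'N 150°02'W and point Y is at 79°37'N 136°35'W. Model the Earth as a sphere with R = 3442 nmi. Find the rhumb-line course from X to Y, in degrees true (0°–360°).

Δψ = ln[tan(π/4+φ₂/2)/tan(π/4+φ₁/2)] = +1.7202
Δλ = +0.2347 rad (taken the short way round)
course = atan2(Δλ, Δψ) = 7.77°

7.8°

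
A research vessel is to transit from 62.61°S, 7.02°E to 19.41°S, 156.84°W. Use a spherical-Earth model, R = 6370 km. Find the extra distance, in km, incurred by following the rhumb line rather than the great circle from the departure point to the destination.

2963 km

Great circle: cos σ = sin φ₁ sin φ₂ + cos φ₁ cos φ₂ cos Δλ,  σ = 1.6928 rad → d_gc = 10783.3 km
Rhumb line: Δψ = +1.0665, q = Δφ/Δψ = 0.7070, d_rh = R√(Δφ²+q²Δλ²) = 13746.1 km
Excess = 13746.1 − 10783.3 = 2962.8 ≈ 2963 km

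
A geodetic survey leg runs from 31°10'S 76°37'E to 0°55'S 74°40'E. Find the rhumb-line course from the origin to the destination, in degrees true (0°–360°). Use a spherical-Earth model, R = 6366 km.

Δψ = ln[tan(π/4+φ₂/2)/tan(π/4+φ₁/2)] = +0.5570
Δλ = -0.0340 rad (taken the short way round)
course = atan2(Δλ, Δψ) = 356.50°

356.5°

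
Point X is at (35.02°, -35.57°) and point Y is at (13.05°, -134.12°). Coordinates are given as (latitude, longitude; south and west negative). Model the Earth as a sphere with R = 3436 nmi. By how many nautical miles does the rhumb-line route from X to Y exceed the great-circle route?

Great circle: cos σ = sin φ₁ sin φ₂ + cos φ₁ cos φ₂ cos Δλ,  σ = 1.5598 rad → d_gc = 5359.6 nmi
Rhumb line: Δψ = -0.4235, q = Δφ/Δψ = 0.9054, d_rh = R√(Δφ²+q²Δλ²) = 5510.9 nmi
Excess = 5510.9 − 5359.6 = 151.3 ≈ 151 nmi

151 nmi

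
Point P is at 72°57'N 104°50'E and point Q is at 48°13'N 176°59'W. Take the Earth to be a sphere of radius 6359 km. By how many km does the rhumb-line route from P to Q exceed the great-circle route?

290 km

Great circle: cos σ = sin φ₁ sin φ₂ + cos φ₁ cos φ₂ cos Δλ,  σ = 0.7183 rad → d_gc = 4567.9 km
Rhumb line: Δψ = -0.9347, q = Δφ/Δψ = 0.4618, d_rh = R√(Δφ²+q²Δλ²) = 4857.5 km
Excess = 4857.5 − 4567.9 = 289.6 ≈ 290 km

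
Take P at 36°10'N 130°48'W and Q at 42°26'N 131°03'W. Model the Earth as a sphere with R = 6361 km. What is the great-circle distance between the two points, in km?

cos σ = sin φ₁ sin φ₂ + cos φ₁ cos φ₂ cos Δλ
      = sin(36.17°)sin(42.43°) + cos(36.17°)cos(42.43°)cos(-0.25°) = 0.9940
σ = 6.270° → d = Rσ = 6361·0.10943 = 696 km

696 km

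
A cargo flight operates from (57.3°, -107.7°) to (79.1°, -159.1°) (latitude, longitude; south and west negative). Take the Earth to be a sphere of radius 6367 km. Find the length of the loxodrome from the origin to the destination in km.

Rhumb course C = atan2(Δλ, Δψ) with Δψ = ln[tan(π/4+φ₂/2)/tan(π/4+φ₁/2)] = +1.1233, Δλ = -0.8971 → C = 321.39°
d = R·|Δφ| / |cos C| = 6367·0.38048 / 0.78138 = 3100 km

3100 km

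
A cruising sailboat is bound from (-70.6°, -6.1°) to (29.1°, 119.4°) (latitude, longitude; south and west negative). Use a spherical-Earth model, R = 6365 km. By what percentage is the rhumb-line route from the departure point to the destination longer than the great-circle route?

6.9%

Great circle: σ = 2.2488 rad → d_gc = Rσ = 14313.8 km
Rhumb: Δφ = +1.7401, Δλ = +2.1904, Δψ = +2.2977, q = Δφ/Δψ = 0.7573 → d_rh = R√(Δφ²+q²Δλ²) = 15301.9 km
Excess = (15301.9 − 14313.8) / 14313.8 = 988.1 / 14313.8 = 6.90% ≈ 6.9%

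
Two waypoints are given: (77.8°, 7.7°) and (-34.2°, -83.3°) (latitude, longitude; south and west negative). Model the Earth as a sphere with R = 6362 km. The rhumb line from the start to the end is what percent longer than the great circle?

Great circle: σ = 2.1561 rad → d_gc = Rσ = 13717.0 km
Rhumb: Δφ = -1.9548, Δλ = -1.5882, Δψ = -2.8720, q = Δφ/Δψ = 0.6806 → d_rh = R√(Δφ²+q²Δλ²) = 14211.2 km
Excess = (14211.2 − 13717.0) / 13717.0 = 494.2 / 13717.0 = 3.60% ≈ 3.6%

3.6%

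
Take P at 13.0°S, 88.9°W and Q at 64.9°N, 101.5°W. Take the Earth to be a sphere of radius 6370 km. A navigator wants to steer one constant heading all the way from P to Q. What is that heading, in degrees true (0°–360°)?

352.8°

Δψ = ln[tan(π/4+φ₂/2)/tan(π/4+φ₁/2)] = +1.7312
Δλ = -0.2199 rad (taken the short way round)
course = atan2(Δλ, Δψ) = 352.76°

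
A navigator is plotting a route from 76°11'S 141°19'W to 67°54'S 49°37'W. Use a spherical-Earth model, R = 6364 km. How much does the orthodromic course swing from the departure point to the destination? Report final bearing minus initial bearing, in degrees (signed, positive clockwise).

At departure: θ₁ = atan2(sin Δλ cos φ₂, cos φ₁ sin φ₂ − sin φ₁ cos φ₂ cos Δλ) = 121.68°
At arrival: θ₂ = atan2(sin Δλ cos φ₁, −cos φ₂ sin φ₁ + sin φ₂ cos φ₁ cos Δλ) = 32.69°
Δθ = θ₂ − θ₁ = -89.0°

-89.0°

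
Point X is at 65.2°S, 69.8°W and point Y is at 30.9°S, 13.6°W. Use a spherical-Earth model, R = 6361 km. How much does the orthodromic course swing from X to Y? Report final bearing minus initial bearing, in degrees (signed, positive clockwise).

-45.1°

Initial bearing θ₁ = atan2(sin Δλ cos φ₂, cos φ₁ sin φ₂ − sin φ₁ cos φ₂ cos Δλ) = 73.01°
Final bearing θ₂ = (initial bearing from the destination back to the start) + 180° = 27.87°
Δθ = θ₂ − θ₁ = -45.1°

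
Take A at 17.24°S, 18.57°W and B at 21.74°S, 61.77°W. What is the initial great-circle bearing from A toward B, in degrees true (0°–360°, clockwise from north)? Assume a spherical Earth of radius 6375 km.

256.5°

N = sin Δλ·cos φ₂ = -0.6359;  D = cos φ₁ sin φ₂ − sin φ₁ cos φ₂ cos Δλ = -0.1531
initial course = atan2(N, D) = 256.46°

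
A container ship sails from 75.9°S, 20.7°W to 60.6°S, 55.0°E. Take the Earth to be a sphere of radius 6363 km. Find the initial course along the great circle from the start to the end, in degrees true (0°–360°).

N = sin Δλ·cos φ₂ = +0.4757;  D = cos φ₁ sin φ₂ − sin φ₁ cos φ₂ cos Δλ = -0.0946
initial course = atan2(N, D) = 101.25°

101.3°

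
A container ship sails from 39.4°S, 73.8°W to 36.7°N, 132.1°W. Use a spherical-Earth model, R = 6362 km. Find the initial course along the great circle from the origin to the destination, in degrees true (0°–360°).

N = sin Δλ·cos φ₂ = -0.6822;  D = cos φ₁ sin φ₂ − sin φ₁ cos φ₂ cos Δλ = +0.7292
initial course = atan2(N, D) = 316.91°

316.9°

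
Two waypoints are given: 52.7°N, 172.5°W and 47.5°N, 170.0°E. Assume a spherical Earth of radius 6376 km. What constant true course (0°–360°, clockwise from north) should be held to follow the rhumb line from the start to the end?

Δψ = ln[tan(π/4+φ₂/2)/tan(π/4+φ₁/2)] = -0.1417
Δλ = -0.3054 rad (taken the short way round)
course = atan2(Δλ, Δψ) = 245.12°

245.1°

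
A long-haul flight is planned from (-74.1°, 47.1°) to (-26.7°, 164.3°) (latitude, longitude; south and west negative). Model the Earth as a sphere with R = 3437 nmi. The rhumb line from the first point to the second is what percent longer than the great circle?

13.1%

Great circle: σ = 1.2448 rad → d_gc = Rσ = 4278.4 nmi
Rhumb: Δφ = +0.8273, Δλ = +2.0455, Δψ = +1.4848, q = Δφ/Δψ = 0.5572 → d_rh = R√(Δφ²+q²Δλ²) = 4840.4 nmi
Excess = (4840.4 − 4278.4) / 4278.4 = 562.0 / 4278.4 = 13.14% ≈ 13.1%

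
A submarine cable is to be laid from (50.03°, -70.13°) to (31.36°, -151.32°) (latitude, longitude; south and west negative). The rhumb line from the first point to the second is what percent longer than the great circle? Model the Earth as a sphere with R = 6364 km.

Great circle: σ = 1.0669 rad → d_gc = Rσ = 6789.7 km
Rhumb: Δφ = -0.3259, Δλ = -1.4170, Δψ = -0.4346, q = Δφ/Δψ = 0.7498 → d_rh = R√(Δφ²+q²Δλ²) = 7072.5 km
Excess = (7072.5 − 6789.7) / 6789.7 = 282.8 / 6789.7 = 4.17% ≈ 4.2%

4.2%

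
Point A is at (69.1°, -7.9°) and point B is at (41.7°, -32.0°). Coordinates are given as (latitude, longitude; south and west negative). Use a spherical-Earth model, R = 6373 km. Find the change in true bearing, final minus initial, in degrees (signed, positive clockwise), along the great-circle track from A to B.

-20.5°

At departure: θ₁ = atan2(sin Δλ cos φ₂, cos φ₁ sin φ₂ − sin φ₁ cos φ₂ cos Δλ) = 217.36°
At arrival: θ₂ = atan2(sin Δλ cos φ₁, −cos φ₂ sin φ₁ + sin φ₂ cos φ₁ cos Δλ) = 196.85°
Δθ = θ₂ − θ₁ = -20.5°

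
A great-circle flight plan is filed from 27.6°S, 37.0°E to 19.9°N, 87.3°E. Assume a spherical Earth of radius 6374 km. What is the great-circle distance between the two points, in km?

cos σ = sin φ₁ sin φ₂ + cos φ₁ cos φ₂ cos Δλ
      = sin(-27.60°)sin(19.90°) + cos(-27.60°)cos(19.90°)cos(50.30°) = 0.3746
σ = 68.002° → d = Rσ = 6374·1.18685 = 7565 km

7565 km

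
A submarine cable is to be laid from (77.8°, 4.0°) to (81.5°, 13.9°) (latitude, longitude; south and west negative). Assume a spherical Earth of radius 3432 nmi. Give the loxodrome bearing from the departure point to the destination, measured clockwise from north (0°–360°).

Δψ = ln[tan(π/4+φ₂/2)/tan(π/4+φ₁/2)] = +0.3633
Δλ = +0.1728 rad (taken the short way round)
course = atan2(Δλ, Δψ) = 25.43°

25.4°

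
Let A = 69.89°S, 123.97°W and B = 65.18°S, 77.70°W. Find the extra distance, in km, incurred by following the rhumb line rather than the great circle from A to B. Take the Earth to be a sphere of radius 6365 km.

47 km

Great circle: cos σ = sin φ₁ sin φ₂ + cos φ₁ cos φ₂ cos Δλ,  σ = 0.3109 rad → d_gc = 1978.8 km
Rhumb line: Δψ = +0.2159, q = Δφ/Δψ = 0.3807, d_rh = R√(Δφ²+q²Δλ²) = 2025.8 km
Excess = 2025.8 − 1978.8 = 47.0 ≈ 47 km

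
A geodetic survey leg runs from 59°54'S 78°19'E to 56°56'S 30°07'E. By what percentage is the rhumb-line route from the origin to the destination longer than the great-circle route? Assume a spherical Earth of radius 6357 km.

2.2%

Great circle: σ = 0.4337 rad → d_gc = Rσ = 2757.1 km
Rhumb: Δφ = +0.0518, Δλ = -0.8412, Δψ = +0.0989, q = Δφ/Δψ = 0.5234 → d_rh = R√(Δφ²+q²Δλ²) = 2818.2 km
Excess = (2818.2 − 2757.1) / 2757.1 = 61.1 / 2757.1 = 2.22% ≈ 2.2%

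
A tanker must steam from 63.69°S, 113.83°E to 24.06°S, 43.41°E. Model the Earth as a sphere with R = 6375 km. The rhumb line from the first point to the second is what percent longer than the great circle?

3.5%

Great circle: σ = 1.0459 rad → d_gc = Rσ = 6667.9 km
Rhumb: Δφ = +0.6917, Δλ = -1.2291, Δψ = +1.0208, q = Δφ/Δψ = 0.6776 → d_rh = R√(Δφ²+q²Δλ²) = 6901.4 km
Excess = (6901.4 − 6667.9) / 6667.9 = 233.5 / 6667.9 = 3.50% ≈ 3.5%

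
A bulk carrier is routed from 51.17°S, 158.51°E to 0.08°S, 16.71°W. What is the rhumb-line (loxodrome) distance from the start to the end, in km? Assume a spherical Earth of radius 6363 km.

Δψ = ln[tan(π/4+φ₂/2)/tan(π/4+φ₁/2)] = +1.0415;  Δφ = +0.8917 rad,  Δλ = -3.0582 rad
q = Δφ/Δψ = 0.8562
d = R·√(Δφ² + q²Δλ²) = 6363·2.76607 = 17600 km

17600 km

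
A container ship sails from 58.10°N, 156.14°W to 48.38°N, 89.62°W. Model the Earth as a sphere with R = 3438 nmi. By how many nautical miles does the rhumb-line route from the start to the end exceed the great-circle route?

92 nmi

Great circle: cos σ = sin φ₁ sin φ₂ + cos φ₁ cos φ₂ cos Δλ,  σ = 0.6849 rad → d_gc = 2354.57 nmi
Rhumb line: Δψ = -0.2850, q = Δφ/Δψ = 0.5952, d_rh = R√(Δφ²+q²Δλ²) = 2446.12 nmi
Excess = 2446.12 − 2354.57 = 91.55 ≈ 92 nmi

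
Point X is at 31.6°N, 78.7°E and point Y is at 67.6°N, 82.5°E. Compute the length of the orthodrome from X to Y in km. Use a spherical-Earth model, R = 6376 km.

cos σ = sin φ₁ sin φ₂ + cos φ₁ cos φ₂ cos Δλ
      = sin(31.60°)sin(67.60°) + cos(31.60°)cos(67.60°)cos(3.80°) = 0.8083
σ = 36.069° → d = Rσ = 6376·0.62953 = 4014 km

4014 km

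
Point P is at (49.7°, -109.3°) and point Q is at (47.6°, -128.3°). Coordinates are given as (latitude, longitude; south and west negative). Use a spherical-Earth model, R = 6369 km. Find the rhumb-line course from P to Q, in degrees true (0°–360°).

260.5°

Meridional parts: M(φ₁)=+1.0026, M(φ₂)=+0.9471 → ΔM = -0.0555;  Δλ = -0.3316 rad
tan C = Δλ / ΔM = +5.9762 → C = 260.50°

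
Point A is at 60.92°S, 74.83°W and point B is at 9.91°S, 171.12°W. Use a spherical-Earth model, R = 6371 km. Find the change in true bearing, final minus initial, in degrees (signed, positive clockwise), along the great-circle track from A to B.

+71.3°

Initial bearing θ₁ = atan2(sin Δλ cos φ₂, cos φ₁ sin φ₂ − sin φ₁ cos φ₂ cos Δλ) = 259.70°
Final bearing θ₂ = (initial bearing from the destination back to the start) + 180° = 330.96°
Δθ = θ₂ − θ₁ = +71.3°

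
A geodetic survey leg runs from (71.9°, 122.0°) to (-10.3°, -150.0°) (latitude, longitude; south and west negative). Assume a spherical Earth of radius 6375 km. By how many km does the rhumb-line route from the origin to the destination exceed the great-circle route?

460 km

Great circle: cos σ = sin φ₁ sin φ₂ + cos φ₁ cos φ₂ cos Δλ,  σ = 1.7308 rad → d_gc = 11033.6 km
Rhumb line: Δψ = -2.0178, q = Δφ/Δψ = 0.7110, d_rh = R√(Δφ²+q²Δλ²) = 11494.0 km
Excess = 11494.0 − 11033.6 = 460.4 ≈ 460 km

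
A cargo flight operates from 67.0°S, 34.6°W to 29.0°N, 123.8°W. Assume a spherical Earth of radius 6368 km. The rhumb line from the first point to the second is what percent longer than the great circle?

Great circle: σ = 2.0281 rad → d_gc = Rσ = 12914.7 km
Rhumb: Δφ = +1.6755, Δλ = -1.5568, Δψ = +2.1216, q = Δφ/Δψ = 0.7898 → d_rh = R√(Δφ²+q²Δλ²) = 13234.2 km
Excess = (13234.2 − 12914.7) / 12914.7 = 319.5 / 12914.7 = 2.47% ≈ 2.5%

2.5%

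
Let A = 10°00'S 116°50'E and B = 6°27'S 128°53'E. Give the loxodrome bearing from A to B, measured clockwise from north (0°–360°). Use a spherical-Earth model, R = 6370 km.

73.4°

Meridional parts: M(φ₁)=-0.1754, M(φ₂)=-0.1128 → ΔM = +0.0626;  Δλ = +0.2103 rad
tan C = Δλ / ΔM = +3.3589 → C = 73.42°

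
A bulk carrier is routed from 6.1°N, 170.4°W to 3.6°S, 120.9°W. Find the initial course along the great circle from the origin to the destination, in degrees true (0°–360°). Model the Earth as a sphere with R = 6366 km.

N = sin Δλ·cos φ₂ = +0.7589;  D = cos φ₁ sin φ₂ − sin φ₁ cos φ₂ cos Δλ = -0.1313
initial course = atan2(N, D) = 99.82°

99.8°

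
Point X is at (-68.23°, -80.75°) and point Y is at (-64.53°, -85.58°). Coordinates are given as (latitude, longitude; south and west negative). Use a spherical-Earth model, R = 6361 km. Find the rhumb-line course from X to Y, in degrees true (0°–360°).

332.4°

Meridional parts: M(φ₁)=-1.6487, M(φ₂)=-1.4872 → ΔM = +0.1615;  Δλ = -0.0843 rad
tan C = Δλ / ΔM = -0.5220 → C = 332.44°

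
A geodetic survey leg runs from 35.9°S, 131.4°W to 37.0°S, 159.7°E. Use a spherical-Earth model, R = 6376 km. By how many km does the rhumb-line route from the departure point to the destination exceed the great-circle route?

Great circle: cos σ = sin φ₁ sin φ₂ + cos φ₁ cos φ₂ cos Δλ,  σ = 0.9450 rad → d_gc = 6025.0 km
Rhumb line: Δψ = -0.0239, q = Δφ/Δψ = 0.8043, d_rh = R√(Δφ²+q²Δλ²) = 6168.4 km
Excess = 6168.4 − 6025.0 = 143.4 ≈ 143 km

143 km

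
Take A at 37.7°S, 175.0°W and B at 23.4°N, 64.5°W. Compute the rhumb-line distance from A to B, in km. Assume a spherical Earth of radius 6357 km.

13395 km

Δψ = ln[tan(π/4+φ₂/2)/tan(π/4+φ₁/2)] = +1.1316;  Δφ = +1.0664 rad,  Δλ = +1.9286 rad
q = Δφ/Δψ = 0.9424
d = R·√(Δφ² + q²Δλ²) = 6357·2.10720 = 13395 km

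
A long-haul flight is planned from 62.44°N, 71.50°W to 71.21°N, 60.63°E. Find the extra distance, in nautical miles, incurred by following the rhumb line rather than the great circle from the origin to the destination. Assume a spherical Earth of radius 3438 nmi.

Great circle: cos σ = sin φ₁ sin φ₂ + cos φ₁ cos φ₂ cos Δλ,  σ = 0.7388 rad → d_gc = 2539.8 nmi
Rhumb line: Δψ = +0.3936, q = Δφ/Δψ = 0.3889, d_rh = R√(Δφ²+q²Δλ²) = 3128.1 nmi
Excess = 3128.1 − 2539.8 = 588.3 ≈ 588 nmi

588 nmi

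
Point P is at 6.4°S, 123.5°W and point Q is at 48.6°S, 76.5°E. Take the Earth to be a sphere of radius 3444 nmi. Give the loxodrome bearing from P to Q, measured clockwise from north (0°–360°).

Meridional parts: M(φ₁)=-0.1119, M(φ₂)=-0.9732 → ΔM = -0.8613;  Δλ = -2.7925 rad
tan C = Δλ / ΔM = +3.2423 → C = 252.86°

252.9°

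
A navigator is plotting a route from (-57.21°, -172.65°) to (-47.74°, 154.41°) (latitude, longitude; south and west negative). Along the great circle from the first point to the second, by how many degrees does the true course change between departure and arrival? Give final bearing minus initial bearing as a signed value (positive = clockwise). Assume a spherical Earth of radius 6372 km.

+26.5°

Initial bearing θ₁ = atan2(sin Δλ cos φ₂, cos φ₁ sin φ₂ − sin φ₁ cos φ₂ cos Δλ) = 281.39°
Final bearing θ₂ = (initial bearing from the destination back to the start) + 180° = 307.87°
Δθ = θ₂ − θ₁ = +26.5°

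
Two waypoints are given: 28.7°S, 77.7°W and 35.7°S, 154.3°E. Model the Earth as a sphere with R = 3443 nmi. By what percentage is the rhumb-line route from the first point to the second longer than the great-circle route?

Great circle: σ = 1.7298 rad → d_gc = Rσ = 5955.6 nmi
Rhumb: Δφ = -0.1222, Δλ = -2.2340, Δψ = -0.1445, q = Δφ/Δψ = 0.8452 → d_rh = R√(Δφ²+q²Δλ²) = 6515.0 nmi
Excess = (6515.0 − 5955.6) / 5955.6 = 559.4 / 5955.6 = 9.39% ≈ 9.4%

9.4%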